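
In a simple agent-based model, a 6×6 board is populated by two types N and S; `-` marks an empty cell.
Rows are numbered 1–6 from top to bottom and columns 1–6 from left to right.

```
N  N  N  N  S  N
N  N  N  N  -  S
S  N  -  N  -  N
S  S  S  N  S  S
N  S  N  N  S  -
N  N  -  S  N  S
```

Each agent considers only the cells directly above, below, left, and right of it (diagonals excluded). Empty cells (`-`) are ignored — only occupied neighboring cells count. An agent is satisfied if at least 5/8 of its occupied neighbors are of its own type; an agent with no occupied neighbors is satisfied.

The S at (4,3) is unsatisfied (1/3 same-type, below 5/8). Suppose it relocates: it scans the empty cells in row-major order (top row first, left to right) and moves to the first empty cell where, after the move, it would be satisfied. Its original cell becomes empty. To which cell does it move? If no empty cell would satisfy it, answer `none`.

Vacating (4,3). Empty cells in order:
  (2,5): 2/3 same-type → satisfied — stop here.

(2,5)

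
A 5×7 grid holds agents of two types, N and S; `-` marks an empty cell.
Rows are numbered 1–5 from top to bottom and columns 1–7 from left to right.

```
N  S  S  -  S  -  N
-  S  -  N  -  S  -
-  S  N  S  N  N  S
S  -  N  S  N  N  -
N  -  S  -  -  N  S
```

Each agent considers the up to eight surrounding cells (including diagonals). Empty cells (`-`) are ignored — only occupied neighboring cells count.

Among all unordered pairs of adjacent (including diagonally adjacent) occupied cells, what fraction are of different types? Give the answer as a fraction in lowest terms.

Scan each occupied cell's neighbors to the right and below (and the two forward diagonals) so each pair is counted once.
Row 1: N(1,1)–S(1,2)≠ N(1,1)–S(2,2)≠ S(1,2)–S(1,3)= S(1,2)–S(2,2)= S(1,3)–N(2,4)≠ S(1,3)–S(2,2)= S(1,5)–S(2,6)= S(1,5)–N(2,4)≠ N(1,7)–S(2,6)≠  → 5/9 unlike.
Row 2: S(2,2)–S(3,2)= S(2,2)–N(3,3)≠ N(2,4)–S(3,4)≠ N(2,4)–N(3,5)= N(2,4)–N(3,3)= S(2,6)–N(3,6)≠ S(2,6)–S(3,7)= S(2,6)–N(3,5)≠  → 4/8 unlike.
Row 3: S(3,2)–N(3,3)≠ S(3,2)–N(4,3)≠ S(3,2)–S(4,1)= N(3,3)–S(3,4)≠ N(3,3)–N(4,3)= N(3,3)–S(4,4)≠ S(3,4)–N(3,5)≠ S(3,4)–S(4,4)= S(3,4)–N(4,5)≠ S(3,4)–N(4,3)≠ N(3,5)–N(3,6)= N(3,5)–N(4,5)= N(3,5)–N(4,6)= N(3,5)–S(4,4)≠ N(3,6)–S(3,7)≠ N(3,6)–N(4,6)= N(3,6)–N(4,5)= S(3,7)–N(4,6)≠  → 10/18 unlike.
Row 4: S(4,1)–N(5,1)≠ N(4,3)–S(4,4)≠ N(4,3)–S(5,3)≠ S(4,4)–N(4,5)≠ S(4,4)–S(5,3)= N(4,5)–N(4,6)= N(4,5)–N(5,6)= N(4,6)–N(5,6)= N(4,6)–S(5,7)≠  → 5/9 unlike.
Row 5: N(5,6)–S(5,7)≠  → 1/1 unlike.
Total adjacent occupied pairs: 45; unlike-type pairs: 25.
25/45 reduces to 5/9.

5/9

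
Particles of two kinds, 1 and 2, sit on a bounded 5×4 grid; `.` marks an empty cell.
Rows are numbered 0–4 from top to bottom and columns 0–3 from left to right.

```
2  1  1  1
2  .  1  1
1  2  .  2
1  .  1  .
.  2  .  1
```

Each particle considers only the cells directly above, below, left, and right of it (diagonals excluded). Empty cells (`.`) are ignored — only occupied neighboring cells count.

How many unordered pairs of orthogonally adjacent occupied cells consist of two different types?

Scan each occupied cell's neighbors to the right and below so each pair is counted once.
Row 0: 2(0,0)–1(0,1)≠ 2(0,0)–2(1,0)= 1(0,1)–1(0,2)= 1(0,2)–1(0,3)= 1(0,2)–1(1,2)= 1(0,3)–1(1,3)=  → 1/6 unlike.
Row 1: 2(1,0)–1(2,0)≠ 1(1,2)–1(1,3)= 1(1,3)–2(2,3)≠  → 2/3 unlike.
Row 2: 1(2,0)–2(2,1)≠ 1(2,0)–1(3,0)=  → 1/2 unlike.
Total adjacent occupied pairs: 11; unlike-type pairs: 4.

4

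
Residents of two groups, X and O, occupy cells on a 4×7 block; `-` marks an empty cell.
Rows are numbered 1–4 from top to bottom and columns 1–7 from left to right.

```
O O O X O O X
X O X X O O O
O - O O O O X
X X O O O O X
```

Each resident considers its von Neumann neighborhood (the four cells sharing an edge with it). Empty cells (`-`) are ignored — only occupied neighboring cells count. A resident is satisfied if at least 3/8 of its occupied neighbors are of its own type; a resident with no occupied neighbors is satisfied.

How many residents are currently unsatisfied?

(1,1)O 1/2 ok
(1,2)O 3/3 ok
(1,3)O 1/3 unhappy
(1,4)X 1/3 unhappy
(1,5)O 2/3 ok
(1,6)O 2/3 ok
(1,7)X 0/2 unhappy
(2,1)X 0/3 unhappy
(2,2)O 1/3 unhappy
(2,3)X 1/4 unhappy
(2,4)X 2/4 ok
(2,5)O 3/4 ok
(2,6)O 4/4 ok
(2,7)O 1/3 unhappy
(3,1)O 0/2 unhappy
(3,3)O 2/3 ok
(3,4)O 3/4 ok
(3,5)O 4/4 ok
(3,6)O 3/4 ok
(3,7)X 1/3 unhappy
(4,1)X 1/2 ok
(4,2)X 1/2 ok
(4,3)O 2/3 ok
(4,4)O 3/3 ok
(4,5)O 3/3 ok
(4,6)O 2/3 ok
(4,7)X 1/2 ok
Unsatisfied: (1,3), (1,4), (1,7), (2,1), (2,2), (2,3), (2,7), (3,1), (3,7) — 9 in total.

9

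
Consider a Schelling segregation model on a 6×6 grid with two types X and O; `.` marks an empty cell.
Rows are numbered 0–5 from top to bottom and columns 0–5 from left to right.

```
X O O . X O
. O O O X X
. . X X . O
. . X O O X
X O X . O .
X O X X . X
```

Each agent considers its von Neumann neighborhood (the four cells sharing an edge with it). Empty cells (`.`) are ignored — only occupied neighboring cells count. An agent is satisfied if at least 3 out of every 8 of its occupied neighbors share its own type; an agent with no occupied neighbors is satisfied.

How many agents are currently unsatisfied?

Row 0: (0,0)X 0/1 ✗ · (0,1)O 2/3 ✓ · (0,2)O 2/2 ✓ · (0,4)X 1/2 ✓ · (0,5)O 0/2 ✗
Row 1: (1,1)O 2/2 ✓ · (1,2)O 3/4 ✓ · (1,3)O 1/3 ✗ · (1,4)X 2/3 ✓ · (1,5)X 1/3 ✗
Row 2: (2,2)X 2/3 ✓ · (2,3)X 1/3 ✗ · (2,5)O 0/2 ✗
Row 3: (3,2)X 2/3 ✓ · (3,3)O 1/3 ✗ · (3,4)O 2/3 ✓ · (3,5)X 0/2 ✗
Row 4: (4,0)X 1/2 ✓ · (4,1)O 1/3 ✗ · (4,2)X 2/3 ✓ · (4,4)O 1/1 ✓
Row 5: (5,0)X 1/2 ✓ · (5,1)O 1/3 ✗ · (5,2)X 2/3 ✓ · (5,3)X 1/1 ✓ · (5,5)X 0/0 ✓
Unsatisfied: (0,0), (0,5), (1,3), (1,5), (2,3), (2,5), (3,3), (3,5), (4,1), (5,1) — 10 in total.

10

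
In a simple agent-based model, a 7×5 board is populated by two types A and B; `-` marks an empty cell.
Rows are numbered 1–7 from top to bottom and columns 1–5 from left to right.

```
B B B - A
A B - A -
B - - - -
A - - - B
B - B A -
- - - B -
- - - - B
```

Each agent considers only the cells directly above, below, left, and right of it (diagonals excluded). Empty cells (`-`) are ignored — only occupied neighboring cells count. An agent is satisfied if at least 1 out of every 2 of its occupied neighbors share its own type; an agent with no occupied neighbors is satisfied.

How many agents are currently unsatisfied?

Row 1: (1,1)B 1/2 ✓ · (1,2)B 3/3 ✓ · (1,3)B 1/1 ✓ · (1,5)A 0/0 ✓
Row 2: (2,1)A 0/3 ✗ · (2,2)B 1/2 ✓ · (2,4)A 0/0 ✓
Row 3: (3,1)B 0/2 ✗
Row 4: (4,1)A 0/2 ✗ · (4,5)B 0/0 ✓
Row 5: (5,1)B 0/1 ✗ · (5,3)B 0/1 ✗ · (5,4)A 0/2 ✗
Row 6: (6,4)B 0/1 ✗
Row 7: (7,5)B 0/0 ✓
Unsatisfied: (2,1), (3,1), (4,1), (5,1), (5,3), (5,4), (6,4) — 7 in total.

7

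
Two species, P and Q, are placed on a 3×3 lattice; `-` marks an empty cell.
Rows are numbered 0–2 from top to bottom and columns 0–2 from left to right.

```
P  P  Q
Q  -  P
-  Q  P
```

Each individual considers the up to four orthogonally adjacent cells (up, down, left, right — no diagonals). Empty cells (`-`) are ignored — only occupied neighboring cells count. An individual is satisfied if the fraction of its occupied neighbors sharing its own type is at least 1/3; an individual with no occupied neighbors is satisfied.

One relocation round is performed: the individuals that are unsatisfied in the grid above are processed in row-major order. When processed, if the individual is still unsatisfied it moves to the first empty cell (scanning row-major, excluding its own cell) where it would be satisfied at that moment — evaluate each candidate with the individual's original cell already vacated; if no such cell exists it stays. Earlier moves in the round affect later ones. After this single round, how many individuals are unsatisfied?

0

Initially unsatisfied (in order): (0,2), (1,0), (2,1).
  (0,2) → (1,1).
  (1,0): now satisfied by earlier moves; stays.
  (2,1): now satisfied by earlier moves; stays.
Resulting grid:
P P -
Q Q P
- Q P
All satisfied now.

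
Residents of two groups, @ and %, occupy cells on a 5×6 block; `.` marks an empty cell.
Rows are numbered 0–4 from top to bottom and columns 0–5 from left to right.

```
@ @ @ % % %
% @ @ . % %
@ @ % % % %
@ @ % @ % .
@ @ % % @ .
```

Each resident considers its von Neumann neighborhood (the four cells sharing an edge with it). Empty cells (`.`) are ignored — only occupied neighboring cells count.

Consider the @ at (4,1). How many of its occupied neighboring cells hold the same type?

2

Occupied neighbors of (4,1): (3,1)=@, (4,0)=@, (4,2)=%.
Same type (@): 2 of 3.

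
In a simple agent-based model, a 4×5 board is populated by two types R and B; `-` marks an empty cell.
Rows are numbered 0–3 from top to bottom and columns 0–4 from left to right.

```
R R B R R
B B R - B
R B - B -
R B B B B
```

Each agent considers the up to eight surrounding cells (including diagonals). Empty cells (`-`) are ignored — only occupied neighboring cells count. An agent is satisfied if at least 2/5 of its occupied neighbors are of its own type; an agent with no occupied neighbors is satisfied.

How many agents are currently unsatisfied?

6

Row 0: (0,0)R 1/3 unhappy · (0,1)R 2/5 ok · (0,2)B 1/4 unhappy · (0,3)R 2/4 ok · (0,4)R 1/2 ok
Row 1: (1,0)B 2/5 ok · (1,1)B 3/7 ok · (1,2)R 2/6 unhappy · (1,4)B 1/3 unhappy
Row 2: (2,0)R 1/5 unhappy · (2,1)B 4/7 ok · (2,3)B 4/5 ok
Row 3: (3,0)R 1/3 unhappy · (3,1)B 2/4 ok · (3,2)B 4/4 ok · (3,3)B 3/3 ok · (3,4)B 2/2 ok
Unsatisfied: (0,0), (0,2), (1,2), (1,4), (2,0), (3,0) — 6 in total.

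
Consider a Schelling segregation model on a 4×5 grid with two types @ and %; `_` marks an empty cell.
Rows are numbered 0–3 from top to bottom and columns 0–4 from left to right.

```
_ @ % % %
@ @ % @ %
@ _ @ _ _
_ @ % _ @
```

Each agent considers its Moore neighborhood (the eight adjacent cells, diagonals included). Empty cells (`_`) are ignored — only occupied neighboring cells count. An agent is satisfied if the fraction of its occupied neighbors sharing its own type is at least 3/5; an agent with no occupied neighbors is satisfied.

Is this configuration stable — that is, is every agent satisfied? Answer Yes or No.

Row 0: (0,1)@ 2/4 unhappy · (0,2)% 2/5 unhappy · (0,3)% 4/5 ok · (0,4)% 2/3 ok
Row 1: (1,0)@ 3/3 ok · (1,1)@ 4/6 ok · (1,2)% 2/6 unhappy · (1,3)@ 1/6 unhappy · (1,4)% 2/3 ok
Row 2: (2,0)@ 3/3 ok · (2,2)@ 3/5 ok
Row 3: (3,1)@ 2/3 ok · (3,2)% 0/2 unhappy · (3,4)@ 0/0 ok
For instance (0,1) has only 2/4 same-type neighbors, below 3/5.

No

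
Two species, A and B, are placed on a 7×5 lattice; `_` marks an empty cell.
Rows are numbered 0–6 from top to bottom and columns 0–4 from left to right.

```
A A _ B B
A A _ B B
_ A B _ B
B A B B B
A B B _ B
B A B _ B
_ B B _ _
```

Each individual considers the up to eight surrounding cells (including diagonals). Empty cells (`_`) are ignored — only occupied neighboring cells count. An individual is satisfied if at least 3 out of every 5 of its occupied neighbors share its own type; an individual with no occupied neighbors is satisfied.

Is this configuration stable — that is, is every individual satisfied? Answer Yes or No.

No

(0,0)A 3/3 satisfied
(0,1)A 3/3 satisfied
(0,3)B 3/3 satisfied
(0,4)B 3/3 satisfied
(1,0)A 4/4 satisfied
(1,1)A 4/5 satisfied
(1,3)B 5/5 satisfied
(1,4)B 4/4 satisfied
(2,1)A 3/6 not
(2,2)B 3/6 not
(2,4)B 4/4 satisfied
(3,0)B 1/4 not
(3,1)A 2/7 not
(3,2)B 4/6 satisfied
(3,3)B 6/6 satisfied
(3,4)B 3/3 satisfied
(4,0)A 2/5 not
(4,1)B 5/8 satisfied
(4,2)B 4/6 satisfied
(4,4)B 3/3 satisfied
(5,0)B 2/4 not
(5,1)A 1/7 not
(5,2)B 4/5 satisfied
(5,4)B 1/1 satisfied
(6,1)B 3/4 satisfied
(6,2)B 2/3 satisfied
For instance (2,1) has only 3/6 same-type neighbors, below 3/5.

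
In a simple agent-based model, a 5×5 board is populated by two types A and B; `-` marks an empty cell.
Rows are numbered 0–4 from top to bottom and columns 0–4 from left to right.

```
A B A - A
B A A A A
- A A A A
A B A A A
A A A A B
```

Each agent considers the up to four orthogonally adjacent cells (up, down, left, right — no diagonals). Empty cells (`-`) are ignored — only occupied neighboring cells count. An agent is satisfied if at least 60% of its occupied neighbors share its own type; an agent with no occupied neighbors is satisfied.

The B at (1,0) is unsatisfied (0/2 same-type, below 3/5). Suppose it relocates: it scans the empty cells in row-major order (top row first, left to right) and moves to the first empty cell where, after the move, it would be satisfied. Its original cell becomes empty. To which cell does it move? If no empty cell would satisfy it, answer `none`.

none

Vacating (1,0). Empty cells in order:
  (0,3): 0/3 same-type → still unsatisfied.
  (2,0): 0/2 same-type → still unsatisfied.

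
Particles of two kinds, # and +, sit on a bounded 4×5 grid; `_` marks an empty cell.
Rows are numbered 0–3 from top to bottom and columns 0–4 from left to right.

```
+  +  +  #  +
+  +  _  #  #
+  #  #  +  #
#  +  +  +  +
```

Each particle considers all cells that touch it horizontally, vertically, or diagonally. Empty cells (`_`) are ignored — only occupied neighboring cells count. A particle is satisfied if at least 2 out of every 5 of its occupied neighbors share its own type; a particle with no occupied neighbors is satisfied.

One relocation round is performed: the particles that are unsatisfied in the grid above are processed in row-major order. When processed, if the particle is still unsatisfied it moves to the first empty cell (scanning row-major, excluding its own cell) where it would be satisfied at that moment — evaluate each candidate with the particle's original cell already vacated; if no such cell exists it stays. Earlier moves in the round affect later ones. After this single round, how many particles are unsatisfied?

2

Initially unsatisfied (in order): (0,4), (2,1), (2,2), (3,0).
  (0,4) → (1,2).
  (2,1) → (0,4).
  (2,2): no empty cell satisfies it; stays.
  (3,0): no empty cell satisfies it; stays.
Resulting grid:
+ + + # #
+ + + # #
+ _ # + #
# + + + +
Unsatisfied now: (2,2), (3,0).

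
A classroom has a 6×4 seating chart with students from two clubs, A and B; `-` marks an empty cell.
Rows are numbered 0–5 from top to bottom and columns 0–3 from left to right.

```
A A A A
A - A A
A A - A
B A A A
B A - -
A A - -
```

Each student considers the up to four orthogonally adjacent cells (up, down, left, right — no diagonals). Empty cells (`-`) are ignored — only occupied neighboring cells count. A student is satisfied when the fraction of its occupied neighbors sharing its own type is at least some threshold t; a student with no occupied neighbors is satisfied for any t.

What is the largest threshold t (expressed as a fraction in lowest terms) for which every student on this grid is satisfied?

1/3

Row 0: (0,0)A 2/2 · (0,1)A 2/2 · (0,2)A 3/3 · (0,3)A 2/2
Row 1: (1,0)A 2/2 · (1,2)A 2/2 · (1,3)A 3/3
Row 2: (2,0)A 2/3 · (2,1)A 2/2 · (2,3)A 2/2
Row 3: (3,0)B 1/3 · (3,1)A 3/4 · (3,2)A 2/2 · (3,3)A 2/2
Row 4: (4,0)B 1/3 · (4,1)A 2/3
Row 5: (5,0)A 1/2 · (5,1)A 2/2
The smallest same-type fraction is 1/3 at (3,0), which reduces to 1/3. Any threshold above that leaves this student unsatisfied.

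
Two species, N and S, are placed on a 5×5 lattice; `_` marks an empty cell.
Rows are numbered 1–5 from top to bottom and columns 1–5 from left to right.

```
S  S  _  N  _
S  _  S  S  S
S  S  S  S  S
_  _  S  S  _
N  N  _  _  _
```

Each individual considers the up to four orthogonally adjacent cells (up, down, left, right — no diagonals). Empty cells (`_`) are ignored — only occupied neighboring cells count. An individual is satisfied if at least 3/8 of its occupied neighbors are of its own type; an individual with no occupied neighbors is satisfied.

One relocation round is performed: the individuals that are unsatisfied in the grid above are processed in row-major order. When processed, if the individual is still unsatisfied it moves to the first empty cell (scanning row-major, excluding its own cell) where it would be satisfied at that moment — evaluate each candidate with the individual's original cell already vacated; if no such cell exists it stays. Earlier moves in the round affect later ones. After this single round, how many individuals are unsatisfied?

0

Initially unsatisfied (in order): (1,4).
  (1,4) → (4,1).
Resulting grid:
S S _ _ _
S _ S S S
S S S S S
N _ S S _
N N _ _ _
All satisfied now.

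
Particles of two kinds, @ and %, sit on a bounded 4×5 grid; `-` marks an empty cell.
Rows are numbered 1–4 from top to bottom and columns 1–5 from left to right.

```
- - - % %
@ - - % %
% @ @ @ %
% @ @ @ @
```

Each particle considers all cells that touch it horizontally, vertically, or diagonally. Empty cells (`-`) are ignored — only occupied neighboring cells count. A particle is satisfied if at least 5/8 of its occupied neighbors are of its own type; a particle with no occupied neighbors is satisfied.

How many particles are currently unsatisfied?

Row 1: (1,4)% 3/3 ok · (1,5)% 3/3 ok
Row 2: (2,1)@ 1/2 unhappy · (2,4)% 4/6 ok · (2,5)% 4/5 ok
Row 3: (3,1)% 1/4 unhappy · (3,2)@ 4/6 ok · (3,3)@ 5/6 ok · (3,4)@ 4/7 unhappy · (3,5)% 2/5 unhappy
Row 4: (4,1)% 1/3 unhappy · (4,2)@ 3/5 unhappy · (4,3)@ 5/5 ok · (4,4)@ 4/5 ok · (4,5)@ 2/3 ok
Unsatisfied: (2,1), (3,1), (3,4), (3,5), (4,1), (4,2) — 6 in total.

6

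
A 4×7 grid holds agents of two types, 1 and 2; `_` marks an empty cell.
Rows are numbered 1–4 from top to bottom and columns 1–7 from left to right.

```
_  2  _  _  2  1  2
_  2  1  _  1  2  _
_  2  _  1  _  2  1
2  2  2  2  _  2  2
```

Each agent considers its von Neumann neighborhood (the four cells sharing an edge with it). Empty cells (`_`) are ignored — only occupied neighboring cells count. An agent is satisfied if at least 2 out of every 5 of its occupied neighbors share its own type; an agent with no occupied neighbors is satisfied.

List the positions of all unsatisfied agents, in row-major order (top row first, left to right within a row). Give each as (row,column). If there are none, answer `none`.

(1,2)2 1/1 ok
(1,5)2 0/2 unhappy
(1,6)1 0/3 unhappy
(1,7)2 0/1 unhappy
(2,2)2 2/3 ok
(2,3)1 0/1 unhappy
(2,5)1 0/2 unhappy
(2,6)2 1/3 unhappy
(3,2)2 2/2 ok
(3,4)1 0/1 unhappy
(3,6)2 2/3 ok
(3,7)1 0/2 unhappy
(4,1)2 1/1 ok
(4,2)2 3/3 ok
(4,3)2 2/2 ok
(4,4)2 1/2 ok
(4,6)2 2/2 ok
(4,7)2 1/2 ok

(1,5), (1,6), (1,7), (2,3), (2,5), (2,6), (3,4), (3,7)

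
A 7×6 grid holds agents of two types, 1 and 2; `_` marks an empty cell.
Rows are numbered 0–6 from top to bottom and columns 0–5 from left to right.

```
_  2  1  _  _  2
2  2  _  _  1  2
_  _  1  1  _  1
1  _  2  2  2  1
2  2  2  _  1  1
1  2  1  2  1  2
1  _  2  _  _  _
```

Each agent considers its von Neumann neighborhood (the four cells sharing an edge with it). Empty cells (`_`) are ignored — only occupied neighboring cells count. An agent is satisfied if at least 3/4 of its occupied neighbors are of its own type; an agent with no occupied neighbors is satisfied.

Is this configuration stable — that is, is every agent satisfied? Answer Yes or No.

No

(0,1)2 1/2 ✗
(0,2)1 0/1 ✗
(0,5)2 1/1 ✓
(1,0)2 1/1 ✓
(1,1)2 2/2 ✓
(1,4)1 0/1 ✗
(1,5)2 1/3 ✗
(2,2)1 1/2 ✗
(2,3)1 1/2 ✗
(2,5)1 1/2 ✗
(3,0)1 0/1 ✗
(3,2)2 2/3 ✗
(3,3)2 2/3 ✗
(3,4)2 1/3 ✗
(3,5)1 2/3 ✗
(4,0)2 1/3 ✗
(4,1)2 3/3 ✓
(4,2)2 2/3 ✗
(4,4)1 2/3 ✗
(4,5)1 2/3 ✗
(5,0)1 1/3 ✗
(5,1)2 1/3 ✗
(5,2)1 0/4 ✗
(5,3)2 0/2 ✗
(5,4)1 1/3 ✗
(5,5)2 0/2 ✗
(6,0)1 1/1 ✓
(6,2)2 0/1 ✗
For instance (0,1) has only 1/2 same-type neighbors, below 3/4.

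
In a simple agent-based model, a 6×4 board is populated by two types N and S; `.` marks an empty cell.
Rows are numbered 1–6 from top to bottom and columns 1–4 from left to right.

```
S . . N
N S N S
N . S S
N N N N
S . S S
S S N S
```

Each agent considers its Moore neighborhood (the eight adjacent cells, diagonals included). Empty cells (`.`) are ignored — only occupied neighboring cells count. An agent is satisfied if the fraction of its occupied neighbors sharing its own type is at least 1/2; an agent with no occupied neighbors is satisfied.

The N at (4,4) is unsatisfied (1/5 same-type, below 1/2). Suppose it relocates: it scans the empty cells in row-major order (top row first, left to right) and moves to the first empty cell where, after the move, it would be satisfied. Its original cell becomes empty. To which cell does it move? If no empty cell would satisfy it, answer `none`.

(1,2)

Vacating (4,4). Empty cells in order:
  (1,2): 2/4 same-type → satisfied — stop here.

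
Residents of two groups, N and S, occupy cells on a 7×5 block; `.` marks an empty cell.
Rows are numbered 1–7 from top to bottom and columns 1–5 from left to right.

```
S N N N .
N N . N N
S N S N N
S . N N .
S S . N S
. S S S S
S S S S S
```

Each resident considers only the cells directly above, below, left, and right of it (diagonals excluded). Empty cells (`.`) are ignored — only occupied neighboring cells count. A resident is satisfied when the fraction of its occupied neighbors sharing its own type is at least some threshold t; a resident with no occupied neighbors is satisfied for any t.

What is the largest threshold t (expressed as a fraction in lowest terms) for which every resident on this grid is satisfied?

0/1

(1,1)S 0/2
(1,2)N 2/3
(1,3)N 2/2
(1,4)N 2/2
(2,1)N 1/3
(2,2)N 3/3
(2,4)N 3/3
(2,5)N 2/2
(3,1)S 1/3
(3,2)N 1/3
(3,3)S 0/3
(3,4)N 3/4
(3,5)N 2/2
(4,1)S 2/2
(4,3)N 1/2
(4,4)N 3/3
(5,1)S 2/2
(5,2)S 2/2
(5,4)N 1/3
(5,5)S 1/2
(6,2)S 3/3
(6,3)S 3/3
(6,4)S 3/4
(6,5)S 3/3
(7,1)S 1/1
(7,2)S 3/3
(7,3)S 3/3
(7,4)S 3/3
(7,5)S 2/2
The smallest same-type fraction is 0/2 at (1,1), which reduces to 0/1. Any threshold above that leaves this resident unsatisfied.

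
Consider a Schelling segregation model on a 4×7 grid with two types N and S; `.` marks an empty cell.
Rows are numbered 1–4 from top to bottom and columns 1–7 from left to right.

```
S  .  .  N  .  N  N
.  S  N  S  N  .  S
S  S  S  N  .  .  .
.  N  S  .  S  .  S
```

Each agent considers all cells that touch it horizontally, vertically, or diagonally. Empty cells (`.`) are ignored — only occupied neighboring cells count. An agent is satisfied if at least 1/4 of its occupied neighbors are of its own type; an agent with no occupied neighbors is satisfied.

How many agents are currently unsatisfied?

Row 1: (1,1)S 1/1 ✓ · (1,4)N 2/3 ✓ · (1,6)N 2/3 ✓ · (1,7)N 1/2 ✓
Row 2: (2,2)S 4/5 ✓ · (2,3)N 2/6 ✓ · (2,4)S 1/5 ✗ · (2,5)N 3/4 ✓ · (2,7)S 0/2 ✗
Row 3: (3,1)S 2/3 ✓ · (3,2)S 4/6 ✓ · (3,3)S 4/7 ✓ · (3,4)N 2/6 ✓
Row 4: (4,2)N 0/4 ✗ · (4,3)S 2/4 ✓ · (4,5)S 0/1 ✗ · (4,7)S 0/0 ✓
Unsatisfied: (2,4), (2,7), (4,2), (4,5) — 4 in total.

4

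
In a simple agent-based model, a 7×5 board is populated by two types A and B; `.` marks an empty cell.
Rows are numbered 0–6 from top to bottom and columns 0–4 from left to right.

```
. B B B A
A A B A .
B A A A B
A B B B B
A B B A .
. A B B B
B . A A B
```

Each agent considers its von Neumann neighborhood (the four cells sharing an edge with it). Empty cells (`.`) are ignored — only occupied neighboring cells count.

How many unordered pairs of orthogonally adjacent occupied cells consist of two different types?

23

Scan each occupied cell's neighbors to the right and below so each pair is counted once.
Row 0: B(0,1)–B(0,2)= B(0,1)–A(1,1)≠ B(0,2)–B(0,3)= B(0,2)–B(1,2)= B(0,3)–A(0,4)≠ B(0,3)–A(1,3)≠  → 3/6 unlike.
Row 1: A(1,0)–A(1,1)= A(1,0)–B(2,0)≠ A(1,1)–B(1,2)≠ A(1,1)–A(2,1)= B(1,2)–A(1,3)≠ B(1,2)–A(2,2)≠ A(1,3)–A(2,3)=  → 4/7 unlike.
Row 2: B(2,0)–A(2,1)≠ B(2,0)–A(3,0)≠ A(2,1)–A(2,2)= A(2,1)–B(3,1)≠ A(2,2)–A(2,3)= A(2,2)–B(3,2)≠ A(2,3)–B(2,4)≠ A(2,3)–B(3,3)≠ B(2,4)–B(3,4)=  → 6/9 unlike.
Row 3: A(3,0)–B(3,1)≠ A(3,0)–A(4,0)= B(3,1)–B(3,2)= B(3,1)–B(4,1)= B(3,2)–B(3,3)= B(3,2)–B(4,2)= B(3,3)–B(3,4)= B(3,3)–A(4,3)≠  → 2/8 unlike.
Row 4: A(4,0)–B(4,1)≠ B(4,1)–B(4,2)= B(4,1)–A(5,1)≠ B(4,2)–A(4,3)≠ B(4,2)–B(5,2)= A(4,3)–B(5,3)≠  → 4/6 unlike.
Row 5: A(5,1)–B(5,2)≠ B(5,2)–B(5,3)= B(5,2)–A(6,2)≠ B(5,3)–B(5,4)= B(5,3)–A(6,3)≠ B(5,4)–B(6,4)=  → 3/6 unlike.
Row 6: A(6,2)–A(6,3)= A(6,3)–B(6,4)≠  → 1/2 unlike.
Total adjacent occupied pairs: 44; unlike-type pairs: 23.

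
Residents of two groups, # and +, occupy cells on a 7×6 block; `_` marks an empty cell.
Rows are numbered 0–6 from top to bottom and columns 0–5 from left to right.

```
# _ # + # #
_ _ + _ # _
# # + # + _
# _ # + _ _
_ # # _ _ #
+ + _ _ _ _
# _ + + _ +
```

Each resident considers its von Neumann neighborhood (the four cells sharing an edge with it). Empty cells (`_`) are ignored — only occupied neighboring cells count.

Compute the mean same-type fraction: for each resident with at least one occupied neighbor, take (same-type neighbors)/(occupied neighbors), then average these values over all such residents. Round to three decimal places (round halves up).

0.488

(0,0)# — no occupied neighbors
(0,2)# 0/2
(0,3)+ 0/2
(0,4)# 2/3
(0,5)# 1/1
(1,2)+ 1/2
(1,4)# 1/2
(2,0)# 2/2
(2,1)# 1/2
(2,2)+ 1/4
(2,3)# 0/3
(2,4)+ 0/2
(3,0)# 1/1
(3,2)# 1/3
(3,3)+ 0/2
(4,1)# 1/2
(4,2)# 2/2
(4,5)# — no occupied neighbors
(5,0)+ 1/2
(5,1)+ 1/2
(6,0)# 0/1
(6,2)+ 1/1
(6,3)+ 1/1
(6,5)+ — no occupied neighbors
Sum over 21 residents: 0/2 + 0/2 + 2/3 + 1/1 + 1/2 + 1/2 + 2/2 + 1/2 + 1/4 + 0/3 + 0/2 + 1/1 + 1/3 + 0/2 + 1/2 + 2/2 + 1/2 + 1/2 + 0/1 + 1/1 + 1/1 = 41/4; mean = 41/4 ÷ 21 = 41/84 = 0.488095… → 0.488.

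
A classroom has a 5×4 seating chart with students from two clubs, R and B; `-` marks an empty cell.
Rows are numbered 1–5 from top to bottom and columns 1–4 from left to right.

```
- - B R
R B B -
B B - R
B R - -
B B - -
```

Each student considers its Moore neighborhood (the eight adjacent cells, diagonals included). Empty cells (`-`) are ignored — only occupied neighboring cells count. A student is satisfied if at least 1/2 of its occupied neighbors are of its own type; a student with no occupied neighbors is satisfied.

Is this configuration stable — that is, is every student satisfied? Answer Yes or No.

Row 1: (1,3)B 2/3 ✓ · (1,4)R 0/2 ✗
Row 2: (2,1)R 0/3 ✗ · (2,2)B 4/5 ✓ · (2,3)B 3/5 ✓
Row 3: (3,1)B 3/5 ✓ · (3,2)B 4/6 ✓ · (3,4)R 0/1 ✗
Row 4: (4,1)B 4/5 ✓ · (4,2)R 0/5 ✗
Row 5: (5,1)B 2/3 ✓ · (5,2)B 2/3 ✓
For instance (1,4) has only 0/2 same-type neighbors, below 1/2.

No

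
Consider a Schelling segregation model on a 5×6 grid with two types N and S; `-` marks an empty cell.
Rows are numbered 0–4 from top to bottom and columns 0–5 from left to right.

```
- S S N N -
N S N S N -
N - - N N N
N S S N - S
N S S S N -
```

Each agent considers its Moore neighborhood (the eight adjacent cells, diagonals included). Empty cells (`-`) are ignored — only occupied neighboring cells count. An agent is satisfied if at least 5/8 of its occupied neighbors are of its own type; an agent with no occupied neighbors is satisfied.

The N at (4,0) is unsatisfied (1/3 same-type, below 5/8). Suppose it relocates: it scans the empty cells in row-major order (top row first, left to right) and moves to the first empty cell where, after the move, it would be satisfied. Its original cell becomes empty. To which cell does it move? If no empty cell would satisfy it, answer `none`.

(0,5)

Vacating (4,0). Empty cells in order:
  (0,0): 1/3 same-type → still unsatisfied.
  (0,5): 2/2 same-type → satisfied — stop here.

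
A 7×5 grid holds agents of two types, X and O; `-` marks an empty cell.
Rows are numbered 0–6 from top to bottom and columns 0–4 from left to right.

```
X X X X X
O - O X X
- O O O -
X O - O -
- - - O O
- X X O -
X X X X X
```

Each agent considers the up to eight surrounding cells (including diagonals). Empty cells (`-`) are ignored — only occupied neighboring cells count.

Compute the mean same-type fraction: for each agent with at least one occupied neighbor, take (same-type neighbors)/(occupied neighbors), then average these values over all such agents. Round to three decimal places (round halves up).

Row 0: (0,0)X 1/2 · (0,1)X 2/4 · (0,2)X 3/4 · (0,3)X 4/5 · (0,4)X 3/3
Row 1: (1,0)O 1/3 · (1,2)O 3/7 · (1,3)X 4/7 · (1,4)X 3/4
Row 2: (2,1)O 4/5 · (2,2)O 5/6 · (2,3)O 3/5
Row 3: (3,0)X 0/2 · (3,1)O 2/3 · (3,3)O 4/4
Row 4: (4,3)O 3/4 · (4,4)O 3/3
Row 5: (5,1)X 4/4 · (5,2)X 4/6 · (5,3)O 2/6
Row 6: (6,0)X 2/2 · (6,1)X 4/4 · (6,2)X 4/5 · (6,3)X 3/4 · (6,4)X 1/2
Sum over 25 agents: 1/2 + 2/4 + 3/4 + 4/5 + 3/3 + 1/3 + 3/7 + 4/7 + 3/4 + 4/5 + 5/6 + 3/5 + 0/2 + 2/3 + 4/4 + 3/4 + 3/3 + 4/4 + 4/6 + 2/6 + 2/2 + 4/4 + 4/5 + 3/4 + 1/2 = 52/3; mean = 52/3 ÷ 25 = 52/75 = 0.693333… → 0.693.

0.693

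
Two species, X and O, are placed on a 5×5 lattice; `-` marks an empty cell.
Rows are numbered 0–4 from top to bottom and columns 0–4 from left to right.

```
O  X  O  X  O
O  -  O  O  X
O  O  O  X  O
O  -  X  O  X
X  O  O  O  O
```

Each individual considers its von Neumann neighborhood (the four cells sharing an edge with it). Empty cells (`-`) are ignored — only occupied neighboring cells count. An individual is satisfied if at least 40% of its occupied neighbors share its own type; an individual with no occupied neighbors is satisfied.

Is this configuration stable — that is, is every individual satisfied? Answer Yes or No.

Row 0: (0,0)O 1/2 satisfied · (0,1)X 0/2 not · (0,2)O 1/3 not · (0,3)X 0/3 not · (0,4)O 0/2 not
Row 1: (1,0)O 2/2 satisfied · (1,2)O 3/3 satisfied · (1,3)O 1/4 not · (1,4)X 0/3 not
Row 2: (2,0)O 3/3 satisfied · (2,1)O 2/2 satisfied · (2,2)O 2/4 satisfied · (2,3)X 0/4 not · (2,4)O 0/3 not
Row 3: (3,0)O 1/2 satisfied · (3,2)X 0/3 not · (3,3)O 1/4 not · (3,4)X 0/3 not
Row 4: (4,0)X 0/2 not · (4,1)O 1/2 satisfied · (4,2)O 2/3 satisfied · (4,3)O 3/3 satisfied · (4,4)O 1/2 satisfied
For instance (0,1) has only 0/2 same-type neighbors, below 2/5.

No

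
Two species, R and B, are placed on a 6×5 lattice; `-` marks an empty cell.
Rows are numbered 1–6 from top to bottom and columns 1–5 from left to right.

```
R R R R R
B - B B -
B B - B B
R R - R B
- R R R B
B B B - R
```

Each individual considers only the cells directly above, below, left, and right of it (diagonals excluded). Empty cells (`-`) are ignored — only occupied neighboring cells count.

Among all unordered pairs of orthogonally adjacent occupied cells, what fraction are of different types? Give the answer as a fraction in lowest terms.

11/29

Scan each occupied cell's neighbors to the right and below so each pair is counted once.
From row 1: 3 unlike of 7 pairs (running 3/7).
From row 2: 0 unlike of 3 pairs (running 3/10).
From row 3: 3 unlike of 6 pairs (running 6/16).
From row 4: 1 unlike of 5 pairs (running 7/21).
From row 5: 4 unlike of 6 pairs (running 11/27).
From row 6: 0 unlike of 2 pairs (running 11/29).
Total adjacent occupied pairs: 29; unlike-type pairs: 11.
11/29 is already in lowest terms.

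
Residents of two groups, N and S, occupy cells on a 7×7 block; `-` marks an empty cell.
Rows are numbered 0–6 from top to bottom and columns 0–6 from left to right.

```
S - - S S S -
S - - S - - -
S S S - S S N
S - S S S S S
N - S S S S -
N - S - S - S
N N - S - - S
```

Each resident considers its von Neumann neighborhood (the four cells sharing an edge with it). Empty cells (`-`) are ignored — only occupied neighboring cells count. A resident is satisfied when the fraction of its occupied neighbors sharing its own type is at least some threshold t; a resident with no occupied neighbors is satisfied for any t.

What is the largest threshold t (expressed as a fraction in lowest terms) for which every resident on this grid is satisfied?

0/1

Row 0: (0,0)S 1/1 · (0,3)S 2/2 · (0,4)S 2/2 · (0,5)S 1/1
Row 1: (1,0)S 2/2 · (1,3)S 1/1
Row 2: (2,0)S 3/3 · (2,1)S 2/2 · (2,2)S 2/2 · (2,4)S 2/2 · (2,5)S 2/3 · (2,6)N 0/2
Row 3: (3,0)S 1/2 · (3,2)S 3/3 · (3,3)S 3/3 · (3,4)S 4/4 · (3,5)S 4/4 · (3,6)S 1/2
Row 4: (4,0)N 1/2 · (4,2)S 3/3 · (4,3)S 3/3 · (4,4)S 4/4 · (4,5)S 2/2
Row 5: (5,0)N 2/2 · (5,2)S 1/1 · (5,4)S 1/1 · (5,6)S 1/1
Row 6: (6,0)N 2/2 · (6,1)N 1/1 · (6,3)S — no occupied neighbors · (6,6)S 1/1
The smallest same-type fraction is 0/2 at (2,6), which reduces to 0/1. Any threshold above that leaves this resident unsatisfied.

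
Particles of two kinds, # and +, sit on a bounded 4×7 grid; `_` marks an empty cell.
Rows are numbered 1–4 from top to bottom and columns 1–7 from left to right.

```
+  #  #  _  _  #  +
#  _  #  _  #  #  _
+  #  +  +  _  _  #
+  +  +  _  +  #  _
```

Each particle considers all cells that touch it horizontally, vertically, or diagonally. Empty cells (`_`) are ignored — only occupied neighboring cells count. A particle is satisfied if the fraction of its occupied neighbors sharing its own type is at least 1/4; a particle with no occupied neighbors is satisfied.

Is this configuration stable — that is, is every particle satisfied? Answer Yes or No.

No

Row 1: (1,1)+ 0/2 not · (1,2)# 3/4 satisfied · (1,3)# 2/2 satisfied · (1,6)# 2/3 satisfied · (1,7)+ 0/2 not
Row 2: (2,1)# 2/4 satisfied · (2,3)# 3/5 satisfied · (2,5)# 2/3 satisfied · (2,6)# 3/4 satisfied
Row 3: (3,1)+ 2/4 satisfied · (3,2)# 2/7 satisfied · (3,3)+ 3/5 satisfied · (3,4)+ 3/5 satisfied · (3,7)# 2/2 satisfied
Row 4: (4,1)+ 2/3 satisfied · (4,2)+ 4/5 satisfied · (4,3)+ 3/4 satisfied · (4,5)+ 1/2 satisfied · (4,6)# 1/2 satisfied
For instance (1,1) has only 0/2 same-type neighbors, below 1/4.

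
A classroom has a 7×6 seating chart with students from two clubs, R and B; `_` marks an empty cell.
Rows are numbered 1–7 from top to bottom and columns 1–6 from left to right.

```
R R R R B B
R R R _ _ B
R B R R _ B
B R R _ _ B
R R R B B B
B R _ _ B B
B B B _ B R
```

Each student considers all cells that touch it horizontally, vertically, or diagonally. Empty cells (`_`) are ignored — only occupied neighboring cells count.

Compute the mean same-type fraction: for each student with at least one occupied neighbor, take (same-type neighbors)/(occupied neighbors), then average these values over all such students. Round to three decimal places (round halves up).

(1,1)R 3/3
(1,2)R 5/5
(1,3)R 4/4
(1,4)R 2/3
(1,5)B 2/3
(1,6)B 2/2
(2,1)R 4/5
(2,2)R 7/8
(2,3)R 6/7
(2,6)B 3/3
(3,1)R 3/5
(3,2)B 1/8
(3,3)R 5/6
(3,4)R 3/3
(3,6)B 2/2
(4,1)B 1/5
(4,2)R 6/8
(4,3)R 5/7
(4,6)B 3/3
(5,1)R 3/5
(5,2)R 5/7
(5,3)R 4/5
(5,4)B 2/4
(5,5)B 5/5
(5,6)B 4/4
(6,1)B 2/5
(6,2)R 3/7
(6,5)B 5/6
(6,6)B 4/5
(7,1)B 2/3
(7,2)B 3/4
(7,3)B 1/2
(7,5)B 2/3
(7,6)R 0/3
Sum over 34 students: 3/3 + 5/5 + 4/4 + 2/3 + 2/3 + 2/2 + 4/5 + 7/8 + 6/7 + 3/3 + 3/5 + 1/8 + 5/6 + 3/3 + 2/2 + 1/5 + 6/8 + 5/7 + 3/3 + 3/5 + 5/7 + 4/5 + 2/4 + 5/5 + 4/4 + 2/5 + 3/7 + 5/6 + 4/5 + 2/3 + 3/4 + 1/2 + 2/3 + 0/3 = 5197/210; mean = 5197/210 ÷ 34 = 5197/7140 = 0.727871… → 0.728.

0.728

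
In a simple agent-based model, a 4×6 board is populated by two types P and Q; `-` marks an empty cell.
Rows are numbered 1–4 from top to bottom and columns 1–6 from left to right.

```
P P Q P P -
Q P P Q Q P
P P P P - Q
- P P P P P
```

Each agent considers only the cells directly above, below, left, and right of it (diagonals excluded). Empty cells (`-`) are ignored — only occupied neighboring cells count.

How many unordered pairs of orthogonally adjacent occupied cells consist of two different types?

Scan each occupied cell's neighbors to the right and below so each pair is counted once.
From row 1: 6 unlike of 9 pairs (running 6/9).
From row 2: 6 unlike of 10 pairs (running 12/19).
From row 3: 1 unlike of 7 pairs (running 13/26).
From row 4: 0 unlike of 4 pairs (running 13/30).
Total adjacent occupied pairs: 30; unlike-type pairs: 13.

13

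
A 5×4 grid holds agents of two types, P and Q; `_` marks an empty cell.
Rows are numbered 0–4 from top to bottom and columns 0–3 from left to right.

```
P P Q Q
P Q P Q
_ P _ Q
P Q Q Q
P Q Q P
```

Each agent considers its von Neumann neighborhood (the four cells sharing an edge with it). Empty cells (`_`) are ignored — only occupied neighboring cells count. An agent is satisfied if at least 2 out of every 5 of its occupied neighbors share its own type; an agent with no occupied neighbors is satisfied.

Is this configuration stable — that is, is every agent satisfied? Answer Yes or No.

No

(0,0)P 2/2 ok
(0,1)P 1/3 unhappy
(0,2)Q 1/3 unhappy
(0,3)Q 2/2 ok
(1,0)P 1/2 ok
(1,1)Q 0/4 unhappy
(1,2)P 0/3 unhappy
(1,3)Q 2/3 ok
(2,1)P 0/2 unhappy
(2,3)Q 2/2 ok
(3,0)P 1/2 ok
(3,1)Q 2/4 ok
(3,2)Q 3/3 ok
(3,3)Q 2/3 ok
(4,0)P 1/2 ok
(4,1)Q 2/3 ok
(4,2)Q 2/3 ok
(4,3)P 0/2 unhappy
For instance (0,1) has only 1/3 same-type neighbors, below 2/5.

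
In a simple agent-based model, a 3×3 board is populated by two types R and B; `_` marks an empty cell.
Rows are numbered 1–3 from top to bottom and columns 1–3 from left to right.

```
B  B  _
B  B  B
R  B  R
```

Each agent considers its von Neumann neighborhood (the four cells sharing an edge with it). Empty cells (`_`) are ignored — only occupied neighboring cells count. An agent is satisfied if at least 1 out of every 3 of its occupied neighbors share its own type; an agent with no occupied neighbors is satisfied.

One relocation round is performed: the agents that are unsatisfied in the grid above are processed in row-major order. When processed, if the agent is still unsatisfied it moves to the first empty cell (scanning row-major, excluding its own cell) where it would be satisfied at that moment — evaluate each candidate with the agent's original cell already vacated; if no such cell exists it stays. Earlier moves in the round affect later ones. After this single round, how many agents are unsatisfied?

2

Initially unsatisfied (in order): (3,1), (3,3).
  (3,1): no empty cell satisfies it; stays.
  (3,3): no empty cell satisfies it; stays.
Resulting grid:
B B _
B B B
R B R
Unsatisfied now: (3,1), (3,3).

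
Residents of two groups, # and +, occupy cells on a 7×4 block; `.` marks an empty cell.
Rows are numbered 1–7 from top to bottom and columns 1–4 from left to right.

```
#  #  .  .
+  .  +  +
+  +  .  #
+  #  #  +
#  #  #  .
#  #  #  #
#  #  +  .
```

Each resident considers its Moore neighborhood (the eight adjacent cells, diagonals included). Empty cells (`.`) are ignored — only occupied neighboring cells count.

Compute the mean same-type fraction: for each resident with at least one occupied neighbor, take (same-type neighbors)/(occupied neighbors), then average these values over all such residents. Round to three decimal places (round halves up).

Row 1: (1,1)# 1/2 · (1,2)# 1/3
Row 2: (2,1)+ 2/4 · (2,3)+ 2/4 · (2,4)+ 1/2
Row 3: (3,1)+ 3/4 · (3,2)+ 4/6 · (3,4)# 1/4
Row 4: (4,1)+ 2/5 · (4,2)# 4/7 · (4,3)# 4/6 · (4,4)+ 0/3
Row 5: (5,1)# 4/5 · (5,2)# 7/8 · (5,3)# 6/7
Row 6: (6,1)# 5/5 · (6,2)# 7/8 · (6,3)# 5/6 · (6,4)# 2/3
Row 7: (7,1)# 3/3 · (7,2)# 4/5 · (7,3)+ 0/4
Sum over 22 residents: 1/2 + 1/3 + 2/4 + 2/4 + 1/2 + 3/4 + 4/6 + 1/4 + 2/5 + 4/7 + 4/6 + 0/3 + 4/5 + 7/8 + 6/7 + 5/5 + 7/8 + 5/6 + 2/3 + 3/3 + 4/5 + 0/4 = 1121/84; mean = 1121/84 ÷ 22 = 1121/1848 = 0.606601… → 0.607.

0.607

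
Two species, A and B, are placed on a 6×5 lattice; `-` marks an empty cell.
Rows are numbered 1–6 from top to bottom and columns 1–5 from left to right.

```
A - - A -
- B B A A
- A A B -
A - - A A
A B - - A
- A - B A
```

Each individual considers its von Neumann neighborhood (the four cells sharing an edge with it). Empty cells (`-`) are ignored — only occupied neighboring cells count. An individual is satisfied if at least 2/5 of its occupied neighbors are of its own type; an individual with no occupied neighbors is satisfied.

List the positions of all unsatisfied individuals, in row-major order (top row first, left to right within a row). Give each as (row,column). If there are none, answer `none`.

(2,3), (3,3), (3,4), (5,2), (6,2), (6,4)

Row 1: (1,1)A 0/0 ok · (1,4)A 1/1 ok
Row 2: (2,2)B 1/2 ok · (2,3)B 1/3 unhappy · (2,4)A 2/4 ok · (2,5)A 1/1 ok
Row 3: (3,2)A 1/2 ok · (3,3)A 1/3 unhappy · (3,4)B 0/3 unhappy
Row 4: (4,1)A 1/1 ok · (4,4)A 1/2 ok · (4,5)A 2/2 ok
Row 5: (5,1)A 1/2 ok · (5,2)B 0/2 unhappy · (5,5)A 2/2 ok
Row 6: (6,2)A 0/1 unhappy · (6,4)B 0/1 unhappy · (6,5)A 1/2 ok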